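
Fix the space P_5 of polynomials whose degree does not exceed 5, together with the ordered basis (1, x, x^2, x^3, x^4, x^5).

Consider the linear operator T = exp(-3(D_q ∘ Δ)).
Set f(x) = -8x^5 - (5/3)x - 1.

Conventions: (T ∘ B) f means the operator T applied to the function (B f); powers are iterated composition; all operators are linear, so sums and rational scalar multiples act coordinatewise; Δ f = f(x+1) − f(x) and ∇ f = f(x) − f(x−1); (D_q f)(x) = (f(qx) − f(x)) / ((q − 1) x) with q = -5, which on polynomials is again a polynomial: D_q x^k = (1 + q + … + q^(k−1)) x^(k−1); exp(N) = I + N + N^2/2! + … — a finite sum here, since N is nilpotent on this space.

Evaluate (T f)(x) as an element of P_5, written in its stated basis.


order-1 term: -12480x^3 + 5040x^2 - 960x + 120
order-2 term: -224640x + 41040
the series for exp(-3(D_q ∘ Δ)) f terminates at order 2
exp(-3(D_q ∘ Δ)) f = -8x^5 - 12480x^3 + 5040x^2 - (676805/3)x + 41159

the result is g(x) = -8x^5 - 12480x^3 + 5040x^2 - (676805/3)x + 41159


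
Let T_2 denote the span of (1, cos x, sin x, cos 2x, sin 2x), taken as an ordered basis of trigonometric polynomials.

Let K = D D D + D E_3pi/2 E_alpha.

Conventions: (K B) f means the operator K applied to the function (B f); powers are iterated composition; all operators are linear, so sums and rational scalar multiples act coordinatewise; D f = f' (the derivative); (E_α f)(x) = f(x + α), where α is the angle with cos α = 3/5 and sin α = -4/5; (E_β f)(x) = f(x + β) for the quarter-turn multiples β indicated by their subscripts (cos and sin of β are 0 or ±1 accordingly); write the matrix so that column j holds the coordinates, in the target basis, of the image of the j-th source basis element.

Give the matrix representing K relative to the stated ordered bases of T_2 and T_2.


image of 1: 0
image of cos x: (3/5)cos x + (9/5)sin x
image of sin x: -(9/5)cos x + (3/5)sin x
image of cos 2x: -(48/25)cos 2x + (186/25)sin 2x
image of sin 2x: -(186/25)cos 2x - (48/25)sin 2x
each image's coordinates form column j of the matrix

the matrix is [[0, 0, 0, 0, 0]; [0, 3/5, -9/5, 0, 0]; [0, 9/5, 3/5, 0, 0]; [0, 0, 0, -48/25, -186/25]; [0, 0, 0, 186/25, -48/25]] (rows listed top to bottom)


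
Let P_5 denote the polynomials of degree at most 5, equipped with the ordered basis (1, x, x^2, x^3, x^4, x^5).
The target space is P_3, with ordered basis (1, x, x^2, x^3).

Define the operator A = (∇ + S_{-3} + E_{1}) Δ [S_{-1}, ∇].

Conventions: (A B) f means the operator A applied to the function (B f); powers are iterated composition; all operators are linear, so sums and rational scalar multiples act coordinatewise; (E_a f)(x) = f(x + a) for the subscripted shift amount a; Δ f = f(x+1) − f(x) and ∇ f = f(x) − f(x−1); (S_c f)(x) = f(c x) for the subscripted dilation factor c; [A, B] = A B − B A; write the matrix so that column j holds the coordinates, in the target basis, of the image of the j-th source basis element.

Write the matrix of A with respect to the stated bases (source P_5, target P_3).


image of 1: 0
image of x: 0
image of x^2: -8
image of x^3: -24x + 36
image of x^4: -240x^2 - 48x - 80
image of x^5: -1040x^3 + 840x^2 + 80x + 300
each image's coordinates form column j of the matrix

the matrix is [[0, 0, -8, 36, -80, 300]; [0, 0, 0, -24, -48, 80]; [0, 0, 0, 0, -240, 840]; [0, 0, 0, 0, 0, -1040]] (rows listed top to bottom)


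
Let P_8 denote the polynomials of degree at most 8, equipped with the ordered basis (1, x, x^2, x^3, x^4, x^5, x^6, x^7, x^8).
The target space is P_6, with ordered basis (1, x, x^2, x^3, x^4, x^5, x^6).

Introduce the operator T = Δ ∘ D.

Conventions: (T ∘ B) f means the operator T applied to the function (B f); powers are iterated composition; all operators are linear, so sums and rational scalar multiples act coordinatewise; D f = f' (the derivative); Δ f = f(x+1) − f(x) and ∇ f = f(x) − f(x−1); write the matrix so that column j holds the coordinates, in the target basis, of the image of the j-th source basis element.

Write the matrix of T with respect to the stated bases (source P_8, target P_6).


the matrix is [[0, 0, 2, 3, 4, 5, 6, 7, 8]; [0, 0, 0, 6, 12, 20, 30, 42, 56]; [0, 0, 0, 0, 12, 30, 60, 105, 168]; [0, 0, 0, 0, 0, 20, 60, 140, 280]; [0, 0, 0, 0, 0, 0, 30, 105, 280]; [0, 0, 0, 0, 0, 0, 0, 42, 168]; [0, 0, 0, 0, 0, 0, 0, 0, 56]] (rows listed top to bottom)

image of 1: 0
image of x: 0
image of x^2: 2
image of x^3: 6x + 3
image of x^4: 12x^2 + 12x + 4
image of x^5: 20x^3 + 30x^2 + 20x + 5
image of x^6: 30x^4 + 60x^3 + 60x^2 + 30x + 6
image of x^7: 42x^5 + 105x^4 + 140x^3 + 105x^2 + 42x + 7
image of x^8: 56x^6 + 168x^5 + 280x^4 + 280x^3 + 168x^2 + 56x + 8
each image's coordinates form column j of the matrix


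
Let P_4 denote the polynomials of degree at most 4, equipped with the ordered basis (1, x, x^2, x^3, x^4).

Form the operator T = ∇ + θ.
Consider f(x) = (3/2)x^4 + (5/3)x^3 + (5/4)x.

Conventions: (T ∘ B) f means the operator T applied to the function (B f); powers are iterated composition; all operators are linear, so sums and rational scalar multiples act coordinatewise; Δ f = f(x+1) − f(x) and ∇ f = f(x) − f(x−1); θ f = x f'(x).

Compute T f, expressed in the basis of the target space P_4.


the result is g(x) = 6x^4 + 11x^3 - 4x^2 + (9/4)x + 17/12

∇ f = 6x^3 - 4x^2 + x + 17/12
θ f = 6x^4 + 5x^3 + (5/4)x
(∇ + θ) f = 6x^4 + 11x^3 - 4x^2 + (9/4)x + 17/12


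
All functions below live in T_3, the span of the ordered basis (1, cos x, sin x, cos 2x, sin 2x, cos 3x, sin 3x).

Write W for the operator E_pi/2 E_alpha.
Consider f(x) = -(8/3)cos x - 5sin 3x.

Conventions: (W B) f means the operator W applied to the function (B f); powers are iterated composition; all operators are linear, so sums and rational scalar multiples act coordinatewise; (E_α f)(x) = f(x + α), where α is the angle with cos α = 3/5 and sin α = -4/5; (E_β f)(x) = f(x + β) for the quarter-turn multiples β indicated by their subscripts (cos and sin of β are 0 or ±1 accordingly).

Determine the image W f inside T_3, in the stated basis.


the image equals g(x) = -(32/15)cos x + (8/5)sin x - (117/25)cos 3x + (44/25)sin 3x

E_alpha f = -(8/5)cos x - (32/15)sin x + (44/25)cos 3x + (117/25)sin 3x
E_pi/2 E_alpha f = -(32/15)cos x + (8/5)sin x - (117/25)cos 3x + (44/25)sin 3x


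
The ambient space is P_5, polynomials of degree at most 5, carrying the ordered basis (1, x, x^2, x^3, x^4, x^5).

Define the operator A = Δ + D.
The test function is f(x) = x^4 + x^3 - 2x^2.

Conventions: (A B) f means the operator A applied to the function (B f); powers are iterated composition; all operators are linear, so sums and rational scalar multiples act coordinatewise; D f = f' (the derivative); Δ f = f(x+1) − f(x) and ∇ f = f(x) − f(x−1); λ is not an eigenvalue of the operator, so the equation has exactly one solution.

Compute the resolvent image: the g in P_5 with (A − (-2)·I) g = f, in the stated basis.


g(x) = (1/2)x^4 - (3/2)x^3 + 2x^2 - (11/4)x + 9/4

write g with unknown coordinates in the stated basis and equate coefficients in (A − (-2)·I) g = f
solving from the highest basis element down gives g = (1/2)x^4 - (3/2)x^3 + 2x^2 - (11/4)x + 9/4
check: A g = 4x^3 - 6x^2 + (11/2)x - 9/2
so A g − (-2)·g = x^4 + x^3 - 2x^2 = f ✓


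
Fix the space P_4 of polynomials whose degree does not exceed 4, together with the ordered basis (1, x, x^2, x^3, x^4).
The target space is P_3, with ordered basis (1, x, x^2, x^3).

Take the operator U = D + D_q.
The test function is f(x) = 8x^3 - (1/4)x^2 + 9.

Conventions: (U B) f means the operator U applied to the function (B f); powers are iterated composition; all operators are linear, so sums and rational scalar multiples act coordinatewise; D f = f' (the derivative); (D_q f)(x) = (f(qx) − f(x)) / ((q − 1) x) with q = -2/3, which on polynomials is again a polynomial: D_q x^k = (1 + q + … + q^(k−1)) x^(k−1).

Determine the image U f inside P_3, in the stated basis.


D f = 24x^2 - (1/2)x
D_q f = (56/9)x^2 - (1/12)x
(D + D_q) f = (272/9)x^2 - (7/12)x

the image equals g(x) = (272/9)x^2 - (7/12)x


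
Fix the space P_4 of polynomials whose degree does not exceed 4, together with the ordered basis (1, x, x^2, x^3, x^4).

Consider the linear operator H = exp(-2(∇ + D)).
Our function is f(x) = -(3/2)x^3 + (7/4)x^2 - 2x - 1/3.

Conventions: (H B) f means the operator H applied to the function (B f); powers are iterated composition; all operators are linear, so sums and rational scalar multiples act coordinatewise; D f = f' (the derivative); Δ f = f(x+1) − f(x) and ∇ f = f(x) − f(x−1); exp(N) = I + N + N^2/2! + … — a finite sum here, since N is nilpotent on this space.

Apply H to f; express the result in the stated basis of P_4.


the image equals g(x) = -(3/2)x^3 + (79/4)x^2 - 97x + 1045/6

order-1 term: 18x^2 - 23x + 29/2
order-2 term: -72x + 64
order-3 term: 96
the series for exp(-2(∇ + D)) f terminates at order 3
exp(-2(∇ + D)) f = -(3/2)x^3 + (79/4)x^2 - 97x + 1045/6


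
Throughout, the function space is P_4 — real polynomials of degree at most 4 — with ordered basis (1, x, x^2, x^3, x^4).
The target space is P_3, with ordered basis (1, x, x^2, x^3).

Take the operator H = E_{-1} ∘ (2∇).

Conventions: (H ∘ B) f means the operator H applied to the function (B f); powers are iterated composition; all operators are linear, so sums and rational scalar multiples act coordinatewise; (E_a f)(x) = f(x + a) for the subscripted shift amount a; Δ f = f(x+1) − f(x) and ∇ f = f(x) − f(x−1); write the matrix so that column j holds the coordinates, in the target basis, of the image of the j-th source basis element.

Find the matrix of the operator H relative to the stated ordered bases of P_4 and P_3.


the matrix is [[0, 2, -6, 14, -30]; [0, 0, 4, -18, 56]; [0, 0, 0, 6, -36]; [0, 0, 0, 0, 8]] (rows listed top to bottom)

image of 1: 0
image of x: 2
image of x^2: 4x - 6
image of x^3: 6x^2 - 18x + 14
image of x^4: 8x^3 - 36x^2 + 56x - 30
each image's coordinates form column j of the matrix


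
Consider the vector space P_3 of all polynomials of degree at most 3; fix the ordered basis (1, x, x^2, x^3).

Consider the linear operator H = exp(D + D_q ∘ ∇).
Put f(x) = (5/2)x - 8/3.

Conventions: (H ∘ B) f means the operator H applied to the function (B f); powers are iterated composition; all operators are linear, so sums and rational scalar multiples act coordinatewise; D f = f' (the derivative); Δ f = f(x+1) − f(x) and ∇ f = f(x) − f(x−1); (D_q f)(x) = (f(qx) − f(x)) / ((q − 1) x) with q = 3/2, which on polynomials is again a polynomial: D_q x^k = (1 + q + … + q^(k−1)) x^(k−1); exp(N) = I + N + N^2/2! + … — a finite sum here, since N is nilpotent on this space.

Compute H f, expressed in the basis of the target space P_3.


the image equals g(x) = (5/2)x - 1/6

order-1 term: 5/2
the series for exp(D + D_q ∘ ∇) f terminates at order 1
exp(D + D_q ∘ ∇) f = (5/2)x - 1/6


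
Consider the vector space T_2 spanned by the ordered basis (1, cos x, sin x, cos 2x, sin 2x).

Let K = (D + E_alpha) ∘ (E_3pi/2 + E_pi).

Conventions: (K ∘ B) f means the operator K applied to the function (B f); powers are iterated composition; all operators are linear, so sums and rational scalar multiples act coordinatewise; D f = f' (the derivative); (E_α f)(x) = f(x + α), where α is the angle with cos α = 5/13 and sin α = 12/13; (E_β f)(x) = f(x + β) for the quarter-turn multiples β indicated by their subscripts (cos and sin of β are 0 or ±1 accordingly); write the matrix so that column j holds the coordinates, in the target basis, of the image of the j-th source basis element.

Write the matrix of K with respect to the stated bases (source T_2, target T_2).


image of 1: 2
image of cos x: (20/13)cos x + (30/13)sin x
image of sin x: -(30/13)cos x + (20/13)sin x
image of cos 2x: 0
image of sin 2x: 0
each image's coordinates form column j of the matrix

the matrix is [[2, 0, 0, 0, 0]; [0, 20/13, -30/13, 0, 0]; [0, 30/13, 20/13, 0, 0]; [0, 0, 0, 0, 0]; [0, 0, 0, 0, 0]] (rows listed top to bottom)


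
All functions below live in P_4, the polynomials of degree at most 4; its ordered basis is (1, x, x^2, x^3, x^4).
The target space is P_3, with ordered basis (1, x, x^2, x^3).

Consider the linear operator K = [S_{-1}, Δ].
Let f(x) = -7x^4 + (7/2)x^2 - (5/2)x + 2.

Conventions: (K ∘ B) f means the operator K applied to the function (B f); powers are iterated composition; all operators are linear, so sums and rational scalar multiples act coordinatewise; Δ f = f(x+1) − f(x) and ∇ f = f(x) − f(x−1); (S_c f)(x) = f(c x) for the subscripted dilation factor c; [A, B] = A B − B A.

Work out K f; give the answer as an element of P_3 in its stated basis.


Δ f = -28x^3 - 42x^2 - 21x - 6
S_{-1} Δ f = 28x^3 - 42x^2 + 21x - 6
S_{-1} f = -7x^4 + (7/2)x^2 + (5/2)x + 2
Δ S_{-1} f = -28x^3 - 42x^2 - 21x - 1
[S_{-1}, Δ] f = 56x^3 + 42x - 5

the result is g(x) = 56x^3 + 42x - 5


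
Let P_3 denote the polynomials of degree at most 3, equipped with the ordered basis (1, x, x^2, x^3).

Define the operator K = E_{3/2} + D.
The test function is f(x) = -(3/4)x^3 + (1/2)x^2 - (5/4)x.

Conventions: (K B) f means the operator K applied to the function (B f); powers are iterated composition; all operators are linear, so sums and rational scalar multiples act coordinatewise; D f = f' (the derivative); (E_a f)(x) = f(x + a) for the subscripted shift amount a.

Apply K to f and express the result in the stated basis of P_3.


E_{3/2} f = -(3/4)x^3 - (23/8)x^2 - (77/16)x - 105/32
D f = -(9/4)x^2 + x - 5/4
(E_{3/2} + D) f = -(3/4)x^3 - (41/8)x^2 - (61/16)x - 145/32

g(x) = -(3/4)x^3 - (41/8)x^2 - (61/16)x - 145/32


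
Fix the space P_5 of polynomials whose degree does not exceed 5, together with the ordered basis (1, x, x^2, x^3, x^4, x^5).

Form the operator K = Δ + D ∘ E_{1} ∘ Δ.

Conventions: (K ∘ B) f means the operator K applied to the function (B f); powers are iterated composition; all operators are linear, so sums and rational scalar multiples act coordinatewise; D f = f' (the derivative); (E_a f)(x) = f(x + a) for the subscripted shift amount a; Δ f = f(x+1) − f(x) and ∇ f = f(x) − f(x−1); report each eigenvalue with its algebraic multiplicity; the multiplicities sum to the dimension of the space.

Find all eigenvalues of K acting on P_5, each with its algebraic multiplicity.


image of 1: 0
image of x: 1
image of x^2: 2x + 3
image of x^3: 3x^2 + 9x + 10
image of x^4: 4x^3 + 18x^2 + 40x + 29
image of x^5: 5x^4 + 30x^3 + 100x^2 + 145x + 76
the matrix is upper triangular; its diagonal is (0, 0, 0, 0, 0, 0)
for a triangular matrix the eigenvalues are the diagonal entries, with algebraic multiplicity their repetition count

λ = 0 (multiplicity 6)


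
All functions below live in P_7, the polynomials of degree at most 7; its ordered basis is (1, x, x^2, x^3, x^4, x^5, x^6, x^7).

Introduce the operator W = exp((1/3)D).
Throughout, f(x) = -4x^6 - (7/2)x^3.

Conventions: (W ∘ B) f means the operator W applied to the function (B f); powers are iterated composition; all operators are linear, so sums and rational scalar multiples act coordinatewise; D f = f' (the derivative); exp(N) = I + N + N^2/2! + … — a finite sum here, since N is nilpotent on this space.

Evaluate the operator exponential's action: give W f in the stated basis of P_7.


the result is g(x) = -4x^6 - 8x^5 - (20/3)x^4 - (349/54)x^3 - (229/54)x^2 - (205/162)x - 197/1458

order-1 term: -8x^5 - (7/2)x^2
order-2 term: -(20/3)x^4 - (7/6)x
order-3 term: -(80/27)x^3 - 7/54
order-4 term: -(20/27)x^2
order-5 term: -(8/81)x
order-6 term: -4/729
the series for exp((1/3)D) f terminates at order 6
exp((1/3)D) f = -4x^6 - 8x^5 - (20/3)x^4 - (349/54)x^3 - (229/54)x^2 - (205/162)x - 197/1458


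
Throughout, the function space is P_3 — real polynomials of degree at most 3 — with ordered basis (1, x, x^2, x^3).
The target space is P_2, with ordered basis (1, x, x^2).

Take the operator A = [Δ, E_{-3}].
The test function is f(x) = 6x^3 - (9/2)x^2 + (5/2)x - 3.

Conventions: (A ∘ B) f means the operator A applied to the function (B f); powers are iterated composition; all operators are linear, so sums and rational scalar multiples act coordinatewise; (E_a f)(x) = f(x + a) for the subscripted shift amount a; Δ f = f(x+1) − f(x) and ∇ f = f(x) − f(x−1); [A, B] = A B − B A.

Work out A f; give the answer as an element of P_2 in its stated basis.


the image equals g(x) = 0

E_{-3} f = 6x^3 - (117/2)x^2 + (383/2)x - 213
Δ E_{-3} f = 18x^2 - 99x + 139
Δ f = 18x^2 + 9x + 4
E_{-3} Δ f = 18x^2 - 99x + 139
[Δ, E_{-3}] f = 0


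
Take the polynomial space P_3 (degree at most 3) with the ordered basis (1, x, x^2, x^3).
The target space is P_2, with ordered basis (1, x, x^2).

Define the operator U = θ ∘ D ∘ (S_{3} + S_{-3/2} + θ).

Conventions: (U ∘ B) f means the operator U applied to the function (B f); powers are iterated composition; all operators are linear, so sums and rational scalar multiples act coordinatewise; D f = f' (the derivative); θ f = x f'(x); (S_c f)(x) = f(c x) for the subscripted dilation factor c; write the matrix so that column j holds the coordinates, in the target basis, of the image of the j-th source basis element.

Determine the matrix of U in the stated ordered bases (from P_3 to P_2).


image of 1: 0
image of x: 0
image of x^2: (53/2)x
image of x^3: (639/4)x^2
each image's coordinates form column j of the matrix

the matrix is [[0, 0, 0, 0]; [0, 0, 53/2, 0]; [0, 0, 0, 639/4]] (rows listed top to bottom)


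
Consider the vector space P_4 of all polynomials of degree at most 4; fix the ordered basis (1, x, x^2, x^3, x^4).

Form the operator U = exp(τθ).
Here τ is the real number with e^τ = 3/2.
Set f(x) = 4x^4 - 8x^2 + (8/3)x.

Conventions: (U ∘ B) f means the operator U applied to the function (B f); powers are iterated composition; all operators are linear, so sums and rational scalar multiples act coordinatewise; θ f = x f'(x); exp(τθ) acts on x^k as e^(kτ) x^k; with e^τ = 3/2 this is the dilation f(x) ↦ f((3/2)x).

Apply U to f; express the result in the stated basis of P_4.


exp(τθ) x^k = e^(kτ) x^k; with e^τ = 3/2 this sends x^k to (3/2)^k x^k
x ↦ 3/2 x
x^2 ↦ 9/4 x^2
x^4 ↦ 81/16 x^4
applying this coordinatewise to f: exp(τθ) f = (81/4)x^4 - 18x^2 + 4x

g(x) = (81/4)x^4 - 18x^2 + 4x


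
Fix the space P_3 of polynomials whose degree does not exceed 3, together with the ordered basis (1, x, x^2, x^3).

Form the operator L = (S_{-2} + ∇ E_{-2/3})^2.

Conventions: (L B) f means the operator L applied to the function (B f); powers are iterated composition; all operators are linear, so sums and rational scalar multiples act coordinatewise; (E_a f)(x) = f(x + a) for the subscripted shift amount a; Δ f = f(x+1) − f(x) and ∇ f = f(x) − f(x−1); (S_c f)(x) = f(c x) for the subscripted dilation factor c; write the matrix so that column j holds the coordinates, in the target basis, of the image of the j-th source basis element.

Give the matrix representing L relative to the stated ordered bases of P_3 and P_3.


the matrix is [[1, -1, -29/3, -133/3]; [0, 4, 4, 76]; [0, 0, 16, -12]; [0, 0, 0, 64]] (rows listed top to bottom)

image of 1: 1
image of x: 4x - 1
image of x^2: 16x^2 + 4x - 29/3
image of x^3: 64x^3 - 12x^2 + 76x - 133/3
each image's coordinates form column j of the matrix


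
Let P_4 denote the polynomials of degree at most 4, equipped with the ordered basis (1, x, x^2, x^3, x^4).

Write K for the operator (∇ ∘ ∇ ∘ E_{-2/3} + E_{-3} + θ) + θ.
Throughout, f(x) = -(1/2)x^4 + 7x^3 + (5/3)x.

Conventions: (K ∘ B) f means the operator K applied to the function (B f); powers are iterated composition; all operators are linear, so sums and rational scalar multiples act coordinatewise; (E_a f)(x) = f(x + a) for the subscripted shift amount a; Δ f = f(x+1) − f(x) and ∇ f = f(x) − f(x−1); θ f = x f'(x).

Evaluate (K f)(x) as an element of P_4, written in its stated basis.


the result is g(x) = -(9/2)x^4 + 55x^3 - 96x^2 + 310x - 1933/6

E_{-2/3} f = -(1/2)x^4 + (25/3)x^3 - (46/3)x^2 + (313/27)x - 266/81
∇ E_{-2/3} f = -2x^3 + 28x^2 - (173/3)x + 1931/54
∇ ∇ E_{-2/3} f = -6x^2 + 62x - 263/3
E_{-3} f = -(1/2)x^4 + 13x^3 - 90x^2 + (734/3)x - 469/2
θ f = -2x^4 + 21x^3 + (5/3)x
(∇ ∘ ∇ ∘ E_{-2/3} + E_{-3} + θ) f = -(5/2)x^4 + 34x^3 - 96x^2 + (925/3)x - 1933/6
θ f = -2x^4 + 21x^3 + (5/3)x
((∇ ∘ ∇ ∘ E_{-2/3} + E_{-3} + θ) + θ) f = -(9/2)x^4 + 55x^3 - 96x^2 + 310x - 1933/6


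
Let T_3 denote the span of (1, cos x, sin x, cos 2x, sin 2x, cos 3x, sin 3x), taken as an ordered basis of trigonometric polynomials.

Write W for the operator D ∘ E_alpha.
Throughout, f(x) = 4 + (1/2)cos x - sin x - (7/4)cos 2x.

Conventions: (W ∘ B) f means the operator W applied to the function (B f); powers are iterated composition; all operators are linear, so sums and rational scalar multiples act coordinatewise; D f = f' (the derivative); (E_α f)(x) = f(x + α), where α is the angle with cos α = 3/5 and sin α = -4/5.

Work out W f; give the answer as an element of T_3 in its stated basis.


g(x) = -(1/5)cos x - (11/10)sin x - (84/25)cos 2x - (49/50)sin 2x

E_alpha f = 4 + (11/10)cos x - (1/5)sin x + (49/100)cos 2x - (42/25)sin 2x
D E_alpha f = -(1/5)cos x - (11/10)sin x - (84/25)cos 2x - (49/50)sin 2x


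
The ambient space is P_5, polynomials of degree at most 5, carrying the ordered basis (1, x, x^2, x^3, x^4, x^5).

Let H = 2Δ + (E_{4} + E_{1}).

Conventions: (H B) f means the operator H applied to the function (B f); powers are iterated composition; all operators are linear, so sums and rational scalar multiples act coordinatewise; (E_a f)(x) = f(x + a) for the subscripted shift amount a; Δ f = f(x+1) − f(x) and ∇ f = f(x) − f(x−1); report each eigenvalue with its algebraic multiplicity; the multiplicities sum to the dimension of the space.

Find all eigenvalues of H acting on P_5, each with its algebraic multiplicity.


image of 1: 2
image of x: 2x + 7
image of x^2: 2x^2 + 14x + 19
image of x^3: 2x^3 + 21x^2 + 57x + 67
image of x^4: 2x^4 + 28x^3 + 114x^2 + 268x + 259
image of x^5: 2x^5 + 35x^4 + 190x^3 + 670x^2 + 1295x + 1027
the matrix is upper triangular; its diagonal is (2, 2, 2, 2, 2, 2)
for a triangular matrix the eigenvalues are the diagonal entries, with algebraic multiplicity their repetition count

λ = 2 (multiplicity 6)


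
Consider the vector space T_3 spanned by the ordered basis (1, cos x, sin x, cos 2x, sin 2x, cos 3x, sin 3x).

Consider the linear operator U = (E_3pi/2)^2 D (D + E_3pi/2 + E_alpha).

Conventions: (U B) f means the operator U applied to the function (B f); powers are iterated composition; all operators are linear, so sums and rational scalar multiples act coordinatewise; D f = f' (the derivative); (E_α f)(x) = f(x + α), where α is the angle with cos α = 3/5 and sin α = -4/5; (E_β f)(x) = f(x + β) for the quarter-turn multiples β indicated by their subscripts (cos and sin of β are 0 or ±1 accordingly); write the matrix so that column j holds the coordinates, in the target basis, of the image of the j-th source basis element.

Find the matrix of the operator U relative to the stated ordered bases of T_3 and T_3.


the matrix is [[0, 0, 0, 0, 0, 0, 0]; [0, -4/5, -3/5, 0, 0, 0, 0]; [0, 3/5, -4/5, 0, 0, 0, 0]; [0, 0, 0, -52/25, -64/25, 0, 0]; [0, 0, 0, 64/25, -52/25, 0, 0]; [0, 0, 0, 0, 0, 1368/125, 351/125]; [0, 0, 0, 0, 0, -351/125, 1368/125]] (rows listed top to bottom)

image of 1: 0
image of cos x: -(4/5)cos x + (3/5)sin x
image of sin x: -(3/5)cos x - (4/5)sin x
image of cos 2x: -(52/25)cos 2x + (64/25)sin 2x
image of sin 2x: -(64/25)cos 2x - (52/25)sin 2x
image of cos 3x: (1368/125)cos 3x - (351/125)sin 3x
image of sin 3x: (351/125)cos 3x + (1368/125)sin 3x
each image's coordinates form column j of the matrix


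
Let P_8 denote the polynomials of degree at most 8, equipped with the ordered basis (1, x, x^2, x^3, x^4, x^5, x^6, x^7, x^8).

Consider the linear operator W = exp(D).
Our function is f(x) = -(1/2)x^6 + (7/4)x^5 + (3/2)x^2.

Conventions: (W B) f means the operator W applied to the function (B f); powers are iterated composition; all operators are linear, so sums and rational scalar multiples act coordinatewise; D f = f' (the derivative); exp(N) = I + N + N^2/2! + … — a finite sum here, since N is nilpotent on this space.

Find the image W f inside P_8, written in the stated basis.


order-1 term: -3x^5 + (35/4)x^4 + 3x
order-2 term: -(15/2)x^4 + (35/2)x^3 + 3/2
order-3 term: -10x^3 + (35/2)x^2
order-4 term: -(15/2)x^2 + (35/4)x
order-5 term: -3x + 7/4
order-6 term: -1/2
the series for exp(D) f terminates at order 6
exp(D) f = -(1/2)x^6 - (5/4)x^5 + (5/4)x^4 + (15/2)x^3 + (23/2)x^2 + (35/4)x + 11/4

g(x) = -(1/2)x^6 - (5/4)x^5 + (5/4)x^4 + (15/2)x^3 + (23/2)x^2 + (35/4)x + 11/4


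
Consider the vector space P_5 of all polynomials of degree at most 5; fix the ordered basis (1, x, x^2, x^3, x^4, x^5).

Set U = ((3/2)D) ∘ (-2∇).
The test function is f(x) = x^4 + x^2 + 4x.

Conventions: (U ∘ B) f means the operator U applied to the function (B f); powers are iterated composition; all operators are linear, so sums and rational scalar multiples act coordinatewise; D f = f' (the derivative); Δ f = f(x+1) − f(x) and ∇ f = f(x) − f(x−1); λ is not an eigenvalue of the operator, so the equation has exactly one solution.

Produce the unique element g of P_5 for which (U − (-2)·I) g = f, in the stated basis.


write g with unknown coordinates in the stated basis and equate coefficients in (U − (-2)·I) g = f
solving from the highest basis element down gives g = (1/2)x^4 + (19/2)x^2 - 7x + 63/2
check: U g = -18x^2 + 18x - 63
so U g − (-2)·g = x^4 + x^2 + 4x = f ✓

the image equals g(x) = (1/2)x^4 + (19/2)x^2 - 7x + 63/2


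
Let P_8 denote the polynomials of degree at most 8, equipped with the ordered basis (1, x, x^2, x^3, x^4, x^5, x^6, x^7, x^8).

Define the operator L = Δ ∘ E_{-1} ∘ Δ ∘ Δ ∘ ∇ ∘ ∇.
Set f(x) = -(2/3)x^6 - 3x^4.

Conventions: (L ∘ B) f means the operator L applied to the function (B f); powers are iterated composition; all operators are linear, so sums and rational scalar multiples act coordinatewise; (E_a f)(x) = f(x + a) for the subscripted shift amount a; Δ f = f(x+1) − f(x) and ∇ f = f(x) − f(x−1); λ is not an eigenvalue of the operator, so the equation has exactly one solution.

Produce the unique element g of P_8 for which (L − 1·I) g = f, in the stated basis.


the result is g(x) = (2/3)x^6 + 3x^4 + 480x - 240

write g with unknown coordinates in the stated basis and equate coefficients in (L − 1·I) g = f
solving from the highest basis element down gives g = (2/3)x^6 + 3x^4 + 480x - 240
check: L g = 480x - 240
so L g − 1·g = -(2/3)x^6 - 3x^4 = f ✓


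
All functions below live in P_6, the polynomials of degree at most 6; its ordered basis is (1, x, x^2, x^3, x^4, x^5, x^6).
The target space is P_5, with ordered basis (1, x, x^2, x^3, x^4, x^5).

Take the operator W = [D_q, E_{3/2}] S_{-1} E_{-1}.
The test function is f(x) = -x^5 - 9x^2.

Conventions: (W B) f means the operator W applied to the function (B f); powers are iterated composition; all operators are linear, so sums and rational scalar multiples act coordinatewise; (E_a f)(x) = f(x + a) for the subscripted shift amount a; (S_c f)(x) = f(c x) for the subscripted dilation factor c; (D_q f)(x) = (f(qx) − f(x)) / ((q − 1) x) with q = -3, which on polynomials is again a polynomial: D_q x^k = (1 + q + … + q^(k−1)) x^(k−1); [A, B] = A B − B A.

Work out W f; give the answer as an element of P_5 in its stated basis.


E_{-1} f = -x^5 + 5x^4 - 10x^3 + x^2 + 13x - 8
S_{-1} E_{-1} f = x^5 + 5x^4 + 10x^3 + x^2 - 13x - 8
E_{3/2} (S_{-1} E_{-1}) f = x^5 + (25/2)x^4 + (125/2)x^3 + (589/4)x^2 + (2405/16)x + 1325/32
D_q E_{3/2} (S_{-1} E_{-1}) f = 61x^4 - 250x^3 + (875/2)x^2 - (589/2)x + 2405/16
D_q (S_{-1} E_{-1}) f = 61x^4 - 100x^3 + 70x^2 - 2x - 13
E_{3/2} D_q (S_{-1} E_{-1}) f = 61x^4 + 266x^3 + (887/2)x^2 + (713/2)x + 1805/16
[D_q, E_{3/2}] (S_{-1} E_{-1}) f = -516x^3 - 6x^2 - 651x + 75/2

the image equals g(x) = -516x^3 - 6x^2 - 651x + 75/2


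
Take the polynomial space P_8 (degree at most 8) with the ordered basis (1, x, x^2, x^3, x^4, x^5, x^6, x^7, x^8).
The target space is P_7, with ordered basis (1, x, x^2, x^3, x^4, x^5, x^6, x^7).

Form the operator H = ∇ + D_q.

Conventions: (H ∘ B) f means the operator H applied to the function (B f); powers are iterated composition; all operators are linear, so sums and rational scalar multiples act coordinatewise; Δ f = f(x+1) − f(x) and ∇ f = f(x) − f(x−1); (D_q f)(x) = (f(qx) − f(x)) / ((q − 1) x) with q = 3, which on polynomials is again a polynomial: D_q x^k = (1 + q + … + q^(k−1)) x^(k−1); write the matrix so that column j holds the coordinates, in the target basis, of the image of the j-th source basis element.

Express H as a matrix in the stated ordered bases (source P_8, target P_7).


image of 1: 0
image of x: 2
image of x^2: 6x - 1
image of x^3: 16x^2 - 3x + 1
image of x^4: 44x^3 - 6x^2 + 4x - 1
image of x^5: 126x^4 - 10x^3 + 10x^2 - 5x + 1
image of x^6: 370x^5 - 15x^4 + 20x^3 - 15x^2 + 6x - 1
image of x^7: 1100x^6 - 21x^5 + 35x^4 - 35x^3 + 21x^2 - 7x + 1
image of x^8: 3288x^7 - 28x^6 + 56x^5 - 70x^4 + 56x^3 - 28x^2 + 8x - 1
each image's coordinates form column j of the matrix

the matrix is [[0, 2, -1, 1, -1, 1, -1, 1, -1]; [0, 0, 6, -3, 4, -5, 6, -7, 8]; [0, 0, 0, 16, -6, 10, -15, 21, -28]; [0, 0, 0, 0, 44, -10, 20, -35, 56]; [0, 0, 0, 0, 0, 126, -15, 35, -70]; [0, 0, 0, 0, 0, 0, 370, -21, 56]; [0, 0, 0, 0, 0, 0, 0, 1100, -28]; [0, 0, 0, 0, 0, 0, 0, 0, 3288]] (rows listed top to bottom)


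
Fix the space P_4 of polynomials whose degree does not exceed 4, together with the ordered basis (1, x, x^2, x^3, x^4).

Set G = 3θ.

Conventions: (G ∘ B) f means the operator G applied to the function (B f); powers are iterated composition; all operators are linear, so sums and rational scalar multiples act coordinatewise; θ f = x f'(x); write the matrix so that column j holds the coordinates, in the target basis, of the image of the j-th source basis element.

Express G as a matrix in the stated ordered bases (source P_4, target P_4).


the matrix is [[0, 0, 0, 0, 0]; [0, 3, 0, 0, 0]; [0, 0, 6, 0, 0]; [0, 0, 0, 9, 0]; [0, 0, 0, 0, 12]] (rows listed top to bottom)

image of 1: 0
image of x: 3x
image of x^2: 6x^2
image of x^3: 9x^3
image of x^4: 12x^4
each image's coordinates form column j of the matrix


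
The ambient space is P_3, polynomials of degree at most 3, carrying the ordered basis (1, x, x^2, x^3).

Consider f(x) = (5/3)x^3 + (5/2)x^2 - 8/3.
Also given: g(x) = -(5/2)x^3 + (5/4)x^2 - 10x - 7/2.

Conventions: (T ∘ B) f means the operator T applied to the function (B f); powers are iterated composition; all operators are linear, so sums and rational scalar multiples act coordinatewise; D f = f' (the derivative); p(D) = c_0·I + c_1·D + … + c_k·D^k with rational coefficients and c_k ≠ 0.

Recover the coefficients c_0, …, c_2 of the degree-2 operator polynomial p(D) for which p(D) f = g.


D^0 f = (5/3)x^3 + (5/2)x^2 - 8/3
D^1 f = 5x^2 + 5x
D^2 f = 10x + 5
matching coefficients of g against c_0 f + c_1 Df + … from the top degree down determines the c_i
solution: c_0 = -3/2, c_1 = 1, c_2 = -3/2

p(D) = -(3/2)·I + D − (3/2)·D^2, i.e. c_0 = -3/2, c_1 = 1, c_2 = -3/2


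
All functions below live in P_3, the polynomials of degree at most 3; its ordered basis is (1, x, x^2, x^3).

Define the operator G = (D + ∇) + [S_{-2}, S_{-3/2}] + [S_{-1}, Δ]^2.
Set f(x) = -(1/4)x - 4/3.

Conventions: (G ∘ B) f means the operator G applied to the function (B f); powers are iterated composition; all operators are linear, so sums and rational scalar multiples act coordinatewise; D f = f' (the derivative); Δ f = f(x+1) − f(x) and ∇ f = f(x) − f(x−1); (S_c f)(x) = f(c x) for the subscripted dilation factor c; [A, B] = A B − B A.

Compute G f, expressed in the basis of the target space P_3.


D f = -1/4
∇ f = -1/4
(D + ∇) f = -1/2
S_{-3/2} f = (3/8)x - 4/3
S_{-2} S_{-3/2} f = -(3/4)x - 4/3
S_{-2} f = (1/2)x - 4/3
S_{-3/2} S_{-2} f = -(3/4)x - 4/3
[S_{-2}, S_{-3/2}] f = 0
Δ f = -1/4
S_{-1} Δ f = -1/4
S_{-1} f = (1/4)x - 4/3
Δ S_{-1} f = 1/4
[S_{-1}, Δ] f = -1/2
Δ [S_{-1}, Δ] f = 0
S_{-1} Δ [S_{-1}, Δ] f = 0
S_{-1} [S_{-1}, Δ] f = -1/2
Δ S_{-1} [S_{-1}, Δ] f = 0
[S_{-1}, Δ] [S_{-1}, Δ] f = 0
((D + ∇) + [S_{-2}, S_{-3/2}] + [S_{-1}, Δ]^2) f = -1/2

g(x) = -1/2


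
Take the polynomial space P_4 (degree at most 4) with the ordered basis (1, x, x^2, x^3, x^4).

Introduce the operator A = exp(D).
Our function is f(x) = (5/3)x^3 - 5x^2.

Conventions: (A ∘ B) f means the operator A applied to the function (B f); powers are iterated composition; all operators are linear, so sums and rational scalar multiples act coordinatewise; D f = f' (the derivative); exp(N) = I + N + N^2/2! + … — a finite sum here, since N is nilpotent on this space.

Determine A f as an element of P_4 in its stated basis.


the result is g(x) = (5/3)x^3 - 5x - 10/3

order-1 term: 5x^2 - 10x
order-2 term: 5x - 5
order-3 term: 5/3
the series for exp(D) f terminates at order 3
exp(D) f = (5/3)x^3 - 5x - 10/3


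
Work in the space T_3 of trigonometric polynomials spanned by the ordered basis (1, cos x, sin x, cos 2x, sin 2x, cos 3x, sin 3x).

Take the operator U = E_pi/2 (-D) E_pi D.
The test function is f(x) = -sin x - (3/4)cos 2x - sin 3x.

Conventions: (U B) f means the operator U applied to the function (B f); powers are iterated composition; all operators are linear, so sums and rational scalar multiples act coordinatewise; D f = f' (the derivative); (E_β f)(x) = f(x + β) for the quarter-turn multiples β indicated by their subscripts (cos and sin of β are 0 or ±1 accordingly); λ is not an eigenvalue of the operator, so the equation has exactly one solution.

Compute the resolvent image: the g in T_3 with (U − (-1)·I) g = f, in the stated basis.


write g with unknown coordinates in the stated basis and equate coefficients in (U − (-1)·I) g = f
solving from the highest basis element down gives g = -(1/2)cos x - (1/2)sin x + (1/4)cos 2x + (9/82)cos 3x - (1/82)sin 3x
check: U g = (1/2)cos x - (1/2)sin x - cos 2x - (9/82)cos 3x - (81/82)sin 3x
so U g − (-1)·g = -sin x - (3/4)cos 2x - sin 3x = f ✓

g(x) = -(1/2)cos x - (1/2)sin x + (1/4)cos 2x + (9/82)cos 3x - (1/82)sin 3x


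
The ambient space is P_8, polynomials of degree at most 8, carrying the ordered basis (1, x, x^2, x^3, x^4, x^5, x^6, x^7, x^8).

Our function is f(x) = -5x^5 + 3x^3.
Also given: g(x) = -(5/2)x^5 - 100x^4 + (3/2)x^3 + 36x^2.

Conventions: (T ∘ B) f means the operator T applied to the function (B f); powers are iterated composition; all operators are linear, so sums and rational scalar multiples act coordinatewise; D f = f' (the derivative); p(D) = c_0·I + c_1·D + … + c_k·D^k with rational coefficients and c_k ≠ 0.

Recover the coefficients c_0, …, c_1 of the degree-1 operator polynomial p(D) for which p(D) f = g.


c_0 = 1/2, c_1 = 4

D^0 f = -5x^5 + 3x^3
D^1 f = -25x^4 + 9x^2
matching coefficients of g against c_0 f + c_1 Df + … from the top degree down determines the c_i
solution: c_0 = 1/2, c_1 = 4


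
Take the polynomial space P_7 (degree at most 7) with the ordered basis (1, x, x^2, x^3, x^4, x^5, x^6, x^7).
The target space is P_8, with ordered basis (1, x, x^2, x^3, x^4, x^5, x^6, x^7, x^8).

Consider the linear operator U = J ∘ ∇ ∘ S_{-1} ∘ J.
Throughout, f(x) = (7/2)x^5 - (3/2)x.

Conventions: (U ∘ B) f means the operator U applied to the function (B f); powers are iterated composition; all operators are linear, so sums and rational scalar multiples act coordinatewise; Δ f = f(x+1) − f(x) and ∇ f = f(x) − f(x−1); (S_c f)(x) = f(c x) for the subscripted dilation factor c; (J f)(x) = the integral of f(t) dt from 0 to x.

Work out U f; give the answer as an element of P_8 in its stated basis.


the result is g(x) = (7/12)x^6 - (7/4)x^5 + (35/12)x^4 - (35/12)x^3 + x^2 + (1/6)x

J f = (7/12)x^6 - (3/4)x^2
S_{-1} J f = (7/12)x^6 - (3/4)x^2
∇ (S_{-1} ∘ J) f = (7/2)x^5 - (35/4)x^4 + (35/3)x^3 - (35/4)x^2 + 2x + 1/6
J ∇ (S_{-1} ∘ J) f = (7/12)x^6 - (7/4)x^5 + (35/12)x^4 - (35/12)x^3 + x^2 + (1/6)x


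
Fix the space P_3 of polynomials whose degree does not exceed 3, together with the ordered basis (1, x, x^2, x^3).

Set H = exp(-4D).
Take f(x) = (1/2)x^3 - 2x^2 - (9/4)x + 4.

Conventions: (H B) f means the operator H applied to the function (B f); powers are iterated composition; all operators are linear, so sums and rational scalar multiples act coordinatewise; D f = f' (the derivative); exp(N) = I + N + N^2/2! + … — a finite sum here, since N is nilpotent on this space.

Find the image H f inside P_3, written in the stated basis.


g(x) = (1/2)x^3 - 8x^2 + (151/4)x - 51

order-1 term: -6x^2 + 16x + 9
order-2 term: 24x - 32
order-3 term: -32
the series for exp(-4D) f terminates at order 3
exp(-4D) f = (1/2)x^3 - 8x^2 + (151/4)x - 51


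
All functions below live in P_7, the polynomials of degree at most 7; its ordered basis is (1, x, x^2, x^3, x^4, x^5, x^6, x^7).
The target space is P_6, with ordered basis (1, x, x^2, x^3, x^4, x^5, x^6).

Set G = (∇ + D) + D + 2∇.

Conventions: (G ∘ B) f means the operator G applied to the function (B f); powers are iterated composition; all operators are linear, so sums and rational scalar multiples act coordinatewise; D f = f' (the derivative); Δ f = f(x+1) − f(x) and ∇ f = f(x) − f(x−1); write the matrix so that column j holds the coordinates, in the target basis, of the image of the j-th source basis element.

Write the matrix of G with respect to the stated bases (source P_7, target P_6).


image of 1: 0
image of x: 5
image of x^2: 10x - 3
image of x^3: 15x^2 - 9x + 3
image of x^4: 20x^3 - 18x^2 + 12x - 3
image of x^5: 25x^4 - 30x^3 + 30x^2 - 15x + 3
image of x^6: 30x^5 - 45x^4 + 60x^3 - 45x^2 + 18x - 3
image of x^7: 35x^6 - 63x^5 + 105x^4 - 105x^3 + 63x^2 - 21x + 3
each image's coordinates form column j of the matrix

the matrix is [[0, 5, -3, 3, -3, 3, -3, 3]; [0, 0, 10, -9, 12, -15, 18, -21]; [0, 0, 0, 15, -18, 30, -45, 63]; [0, 0, 0, 0, 20, -30, 60, -105]; [0, 0, 0, 0, 0, 25, -45, 105]; [0, 0, 0, 0, 0, 0, 30, -63]; [0, 0, 0, 0, 0, 0, 0, 35]] (rows listed top to bottom)


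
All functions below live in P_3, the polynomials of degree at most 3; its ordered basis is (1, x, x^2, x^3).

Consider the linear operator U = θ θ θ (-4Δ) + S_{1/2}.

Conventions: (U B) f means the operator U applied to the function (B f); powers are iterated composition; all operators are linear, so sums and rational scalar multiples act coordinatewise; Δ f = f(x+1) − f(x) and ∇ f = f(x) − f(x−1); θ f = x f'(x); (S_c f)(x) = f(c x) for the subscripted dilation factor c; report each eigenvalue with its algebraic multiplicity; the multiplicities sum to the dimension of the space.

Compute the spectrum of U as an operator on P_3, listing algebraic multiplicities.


λ = 1/8 (multiplicity 1), λ = 1/4 (multiplicity 1), λ = 1/2 (multiplicity 1), λ = 1 (multiplicity 1)

image of 1: 1
image of x: (1/2)x
image of x^2: (1/4)x^2 - 8x
image of x^3: (1/8)x^3 - 96x^2 - 12x
the matrix is upper triangular; its diagonal is (1, 1/2, 1/4, 1/8)
for a triangular matrix the eigenvalues are the diagonal entries, with algebraic multiplicity their repetition count


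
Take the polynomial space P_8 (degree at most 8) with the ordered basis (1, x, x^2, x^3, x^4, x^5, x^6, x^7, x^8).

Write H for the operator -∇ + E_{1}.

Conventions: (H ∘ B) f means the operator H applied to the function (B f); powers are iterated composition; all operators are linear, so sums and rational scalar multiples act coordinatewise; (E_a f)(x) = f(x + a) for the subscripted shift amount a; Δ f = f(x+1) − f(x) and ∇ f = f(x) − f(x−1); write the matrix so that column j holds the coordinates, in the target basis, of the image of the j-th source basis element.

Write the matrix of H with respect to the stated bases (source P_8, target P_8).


the matrix is [[1, 0, 2, 0, 2, 0, 2, 0, 2]; [0, 1, 0, 6, 0, 10, 0, 14, 0]; [0, 0, 1, 0, 12, 0, 30, 0, 56]; [0, 0, 0, 1, 0, 20, 0, 70, 0]; [0, 0, 0, 0, 1, 0, 30, 0, 140]; [0, 0, 0, 0, 0, 1, 0, 42, 0]; [0, 0, 0, 0, 0, 0, 1, 0, 56]; [0, 0, 0, 0, 0, 0, 0, 1, 0]; [0, 0, 0, 0, 0, 0, 0, 0, 1]] (rows listed top to bottom)

image of 1: 1
image of x: x
image of x^2: x^2 + 2
image of x^3: x^3 + 6x
image of x^4: x^4 + 12x^2 + 2
image of x^5: x^5 + 20x^3 + 10x
image of x^6: x^6 + 30x^4 + 30x^2 + 2
image of x^7: x^7 + 42x^5 + 70x^3 + 14x
image of x^8: x^8 + 56x^6 + 140x^4 + 56x^2 + 2
each image's coordinates form column j of the matrix
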